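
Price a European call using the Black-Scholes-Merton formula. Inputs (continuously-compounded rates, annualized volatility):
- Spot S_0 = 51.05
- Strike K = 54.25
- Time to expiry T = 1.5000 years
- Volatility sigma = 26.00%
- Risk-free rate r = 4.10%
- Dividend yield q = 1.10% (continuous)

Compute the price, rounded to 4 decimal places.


d1 = (ln(S/K) + (r - q + 0.5*sigma^2) * T) / (sigma * sqrt(T)) = 0.10960698
d2 = d1 - sigma * sqrt(T) = -0.20882669
exp(-rT) = 0.94035295; exp(-qT) = 0.98363538
C = S_0 * exp(-qT) * N(d1) - K * exp(-rT) * N(d2)
N(d1) = 0.54363946; N(d2) = 0.41729177
C = 51.0500 * 0.98363538 * 0.54363946 - 54.2500 * 0.94035295 * 0.41729177 = 6.0108

Answer: Price = 6.0108


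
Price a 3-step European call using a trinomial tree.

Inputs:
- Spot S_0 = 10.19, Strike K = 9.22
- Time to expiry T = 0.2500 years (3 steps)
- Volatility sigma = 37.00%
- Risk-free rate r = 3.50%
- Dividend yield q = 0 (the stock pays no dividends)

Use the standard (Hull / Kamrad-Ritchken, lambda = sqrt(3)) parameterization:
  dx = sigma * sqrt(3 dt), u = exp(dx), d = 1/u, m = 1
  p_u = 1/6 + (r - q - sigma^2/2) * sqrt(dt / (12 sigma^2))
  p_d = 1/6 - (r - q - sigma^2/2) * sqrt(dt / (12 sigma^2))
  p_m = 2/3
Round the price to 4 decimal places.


Answer: Price = V(0,0) = 1.3828

Derivation:
dt = T/N = 0.083333; dx = sigma*sqrt(3*dt) = 0.185000
u = exp(dx) = 1.203218; d = 1/u = 0.831104
p_u = 0.159133, p_m = 0.666667, p_d = 0.174200
Discount per step: exp(-r*dt) = 0.997088
Stock lattice S(k, j) with j the centered position index:
  k=0: S(0,+0) = 10.1900
  k=1: S(1,-1) = 8.4690; S(1,+0) = 10.1900; S(1,+1) = 12.2608
  k=2: S(2,-2) = 7.0386; S(2,-1) = 8.4690; S(2,+0) = 10.1900; S(2,+1) = 12.2608; S(2,+2) = 14.7524
  k=3: S(3,-3) = 5.8498; S(3,-2) = 7.0386; S(3,-1) = 8.4690; S(3,+0) = 10.1900; S(3,+1) = 12.2608; S(3,+2) = 14.7524; S(3,+3) = 17.7504
Terminal payoffs V(N, j) = max(S_T - K, 0):
  V(3,-3) = 0.000000; V(3,-2) = 0.000000; V(3,-1) = 0.000000; V(3,+0) = 0.970000; V(3,+1) = 3.040796; V(3,+2) = 5.532416; V(3,+3) = 8.530379
Backward induction: V(k, j) = exp(-r*dt) * [p_u * V(k+1, j+1) + p_m * V(k+1, j) + p_d * V(k+1, j-1)]
  V(2,-2) = exp(-r*dt) * [p_u*0.000000 + p_m*0.000000 + p_d*0.000000] = 0.000000
  V(2,-1) = exp(-r*dt) * [p_u*0.970000 + p_m*0.000000 + p_d*0.000000] = 0.153909
  V(2,+0) = exp(-r*dt) * [p_u*3.040796 + p_m*0.970000 + p_d*0.000000] = 1.127265
  V(2,+1) = exp(-r*dt) * [p_u*5.532416 + p_m*3.040796 + p_d*0.970000] = 3.067601
  V(2,+2) = exp(-r*dt) * [p_u*8.530379 + p_m*5.532416 + p_d*3.040796] = 5.559211
  V(1,-1) = exp(-r*dt) * [p_u*1.127265 + p_m*0.153909 + p_d*0.000000] = 0.281170
  V(1,+0) = exp(-r*dt) * [p_u*3.067601 + p_m*1.127265 + p_d*0.153909] = 1.262788
  V(1,+1) = exp(-r*dt) * [p_u*5.559211 + p_m*3.067601 + p_d*1.127265] = 3.116986
  V(0,+0) = exp(-r*dt) * [p_u*3.116986 + p_m*1.262788 + p_d*0.281170] = 1.382815


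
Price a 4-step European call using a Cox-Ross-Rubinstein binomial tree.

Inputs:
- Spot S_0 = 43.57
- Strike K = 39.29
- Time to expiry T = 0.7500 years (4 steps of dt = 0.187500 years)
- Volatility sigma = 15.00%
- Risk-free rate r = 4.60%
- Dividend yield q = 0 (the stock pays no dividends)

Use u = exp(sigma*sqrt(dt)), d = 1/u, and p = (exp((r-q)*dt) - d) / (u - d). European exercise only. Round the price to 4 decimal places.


dt = T/N = 0.187500
u = exp(sigma*sqrt(dt)) = 1.067108; d = 1/u = 0.937113
p = (exp((r-q)*dt) - d) / (u - d) = 0.550403
Discount per step: exp(-r*dt) = 0.991412
Stock lattice S(k, i) with i counting down-moves:
  k=0: S(0,0) = 43.5700
  k=1: S(1,0) = 46.4939; S(1,1) = 40.8300
  k=2: S(2,0) = 49.6140; S(2,1) = 43.5700; S(2,2) = 38.2623
  k=3: S(3,0) = 52.9435; S(3,1) = 46.4939; S(3,2) = 40.8300; S(3,3) = 35.8561
  k=4: S(4,0) = 56.4964; S(4,1) = 49.6140; S(4,2) = 43.5700; S(4,3) = 38.2623; S(4,4) = 33.6012
Terminal payoffs V(N, i) = max(S_T - K, 0):
  V(4,0) = 17.206374; V(4,1) = 10.323980; V(4,2) = 4.280000; V(4,3) = 0.000000; V(4,4) = 0.000000
Backward induction: V(k, i) = exp(-r*dt) * [p * V(k+1, i) + (1-p) * V(k+1, i+1)].
  V(3,0) = exp(-r*dt) * [p*17.206374 + (1-p)*10.323980] = 13.990879
  V(3,1) = exp(-r*dt) * [p*10.323980 + (1-p)*4.280000] = 7.541302
  V(3,2) = exp(-r*dt) * [p*4.280000 + (1-p)*0.000000] = 2.335495
  V(3,3) = exp(-r*dt) * [p*0.000000 + (1-p)*0.000000] = 0.000000
  V(2,0) = exp(-r*dt) * [p*13.990879 + (1-p)*7.541302] = 10.995920
  V(2,1) = exp(-r*dt) * [p*7.541302 + (1-p)*2.335495] = 5.156124
  V(2,2) = exp(-r*dt) * [p*2.335495 + (1-p)*0.000000] = 1.274425
  V(1,0) = exp(-r*dt) * [p*10.995920 + (1-p)*5.156124] = 8.298483
  V(1,1) = exp(-r*dt) * [p*5.156124 + (1-p)*1.274425] = 3.381632
  V(0,0) = exp(-r*dt) * [p*8.298483 + (1-p)*3.381632] = 6.035601

Answer: Price = V(0,0) = 6.0356


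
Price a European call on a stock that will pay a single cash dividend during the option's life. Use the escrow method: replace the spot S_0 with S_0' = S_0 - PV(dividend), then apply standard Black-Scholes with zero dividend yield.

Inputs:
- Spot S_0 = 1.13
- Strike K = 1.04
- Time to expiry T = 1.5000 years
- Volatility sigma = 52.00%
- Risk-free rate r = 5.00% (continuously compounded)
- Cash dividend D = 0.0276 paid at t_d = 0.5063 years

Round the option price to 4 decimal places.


PV(D) = D * exp(-r * t_d) = 0.0276 * 0.97500274 = 0.02691008
S_0' = S_0 - PV(D) = 1.1300 - 0.02691008 = 1.10308992
d1 = (ln(S_0'/K) + (r + sigma^2/2)*T) / (sigma*sqrt(T)) = 0.52867298
d2 = d1 - sigma*sqrt(T) = -0.10819435
exp(-rT) = 0.92774349
N(d1) = 0.70148384; N(d2) = 0.45692076
C = S_0' * N(d1) - K * exp(-rT) * N(d2) = 1.10308992 * 0.70148384 - 1.0400 * 0.92774349 * 0.45692076 = 0.3329

Answer: Price = 0.3329


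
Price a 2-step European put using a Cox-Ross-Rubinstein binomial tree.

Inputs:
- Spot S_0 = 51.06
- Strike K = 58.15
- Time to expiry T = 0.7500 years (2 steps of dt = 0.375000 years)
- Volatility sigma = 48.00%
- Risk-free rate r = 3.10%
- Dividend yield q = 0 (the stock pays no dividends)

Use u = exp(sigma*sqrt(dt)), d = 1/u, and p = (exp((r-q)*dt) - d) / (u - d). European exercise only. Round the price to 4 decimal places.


Answer: Price = V(0,0) = 12.3349

Derivation:
dt = T/N = 0.375000
u = exp(sigma*sqrt(dt)) = 1.341702; d = 1/u = 0.745322
p = (exp((r-q)*dt) - d) / (u - d) = 0.446646
Discount per step: exp(-r*dt) = 0.988442
Stock lattice S(k, i) with i counting down-moves:
  k=0: S(0,0) = 51.0600
  k=1: S(1,0) = 68.5073; S(1,1) = 38.0561
  k=2: S(2,0) = 91.9164; S(2,1) = 51.0600; S(2,2) = 28.3641
Terminal payoffs V(N, i) = max(K - S_T, 0):
  V(2,0) = 0.000000; V(2,1) = 7.090000; V(2,2) = 29.785911
Backward induction: V(k, i) = exp(-r*dt) * [p * V(k+1, i) + (1-p) * V(k+1, i+1)].
  V(1,0) = exp(-r*dt) * [p*0.000000 + (1-p)*7.090000] = 3.877934
  V(1,1) = exp(-r*dt) * [p*7.090000 + (1-p)*29.785911] = 19.421772
  V(0,0) = exp(-r*dt) * [p*3.877934 + (1-p)*19.421772] = 12.334945


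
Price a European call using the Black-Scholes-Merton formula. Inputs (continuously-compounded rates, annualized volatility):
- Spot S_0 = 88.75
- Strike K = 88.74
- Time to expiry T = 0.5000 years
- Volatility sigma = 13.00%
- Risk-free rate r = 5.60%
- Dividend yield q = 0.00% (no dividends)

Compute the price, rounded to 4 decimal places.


Answer: Price = 4.5873

Derivation:
d1 = (ln(S/K) + (r - q + 0.5*sigma^2) * T) / (sigma * sqrt(T)) = 0.35178761
d2 = d1 - sigma * sqrt(T) = 0.25986373
exp(-rT) = 0.97238837; exp(-qT) = 1.00000000
C = S_0 * exp(-qT) * N(d1) - K * exp(-rT) * N(d2)
N(d1) = 0.63750122; N(d2) = 0.60251555
C = 88.7500 * 1.00000000 * 0.63750122 - 88.7400 * 0.97238837 * 0.60251555 = 4.5873


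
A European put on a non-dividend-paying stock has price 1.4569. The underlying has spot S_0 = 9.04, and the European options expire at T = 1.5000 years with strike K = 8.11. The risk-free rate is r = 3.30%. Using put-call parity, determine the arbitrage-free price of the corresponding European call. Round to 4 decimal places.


Put-call parity: C - P = S_0 * exp(-qT) - K * exp(-rT).
S_0 * exp(-qT) = 9.0400 * 1.00000000 = 9.04000000
K * exp(-rT) = 8.1100 * 0.95170516 = 7.71832883
C = P + S*exp(-qT) - K*exp(-rT)
C = 1.4569 + 9.04000000 - 7.71832883 = 2.7786

Answer: Call price = 2.7786


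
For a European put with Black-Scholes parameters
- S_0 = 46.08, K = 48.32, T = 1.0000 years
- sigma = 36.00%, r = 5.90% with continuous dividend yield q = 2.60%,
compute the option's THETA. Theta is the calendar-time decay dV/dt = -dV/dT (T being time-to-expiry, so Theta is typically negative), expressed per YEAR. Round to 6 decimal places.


d1 = 0.1398151743; d2 = -0.2201848257
phi(d1) = 0.3950619564; exp(-qT) = 0.9743350896; exp(-rT) = 0.9427067692
Theta = -S*exp(-qT)*phi(d1)*sigma/(2*sqrt(T)) + r*K*exp(-rT)*N(-d2) - q*S*exp(-qT)*N(-d1)
N(-d1) = 0.4444030118; N(-d2) = 0.5871363930; sqrt(T) = 1.0000000000
Term 1 = -46.0800 * 0.9743350896 * 0.3950619564 * 0.3600 / (2 * 1.0000000000) = -3.1927030642
Term 2 = 0.0590 * 48.3200 * 0.9427067692 * 0.5871363930 = 1.5779548163
Term 3 = -0.0260 * 46.0800 * 0.9743350896 * 0.4444030118 = -0.5187655829
Theta = -3.1927030642 + (1.5779548163) + (-0.5187655829) = -2.133514

Answer: Theta = -2.133514


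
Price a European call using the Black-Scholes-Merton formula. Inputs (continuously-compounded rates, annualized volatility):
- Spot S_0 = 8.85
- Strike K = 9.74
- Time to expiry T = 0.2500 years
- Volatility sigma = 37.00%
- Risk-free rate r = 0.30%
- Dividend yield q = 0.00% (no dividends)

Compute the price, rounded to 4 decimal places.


Answer: Price = 0.3316

Derivation:
d1 = (ln(S/K) + (r - q + 0.5*sigma^2) * T) / (sigma * sqrt(T)) = -0.42141167
d2 = d1 - sigma * sqrt(T) = -0.60641167
exp(-rT) = 0.99925028; exp(-qT) = 1.00000000
C = S_0 * exp(-qT) * N(d1) - K * exp(-rT) * N(d2)
N(d1) = 0.33672725; N(d2) = 0.27212071
C = 8.8500 * 1.00000000 * 0.33672725 - 9.7400 * 0.99925028 * 0.27212071 = 0.3316


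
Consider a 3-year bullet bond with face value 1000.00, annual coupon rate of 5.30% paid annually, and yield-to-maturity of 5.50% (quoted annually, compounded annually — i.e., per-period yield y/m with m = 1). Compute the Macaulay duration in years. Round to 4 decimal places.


Coupon per period c = face * coupon_rate / m = 53.000000
Periods per year m = 1; per-period yield y/m = 0.055000
Number of cashflows N = 3
Cashflows (t years, CF_t, discount factor 1/(1+y/m)^(m*t), PV):
  t = 1.0000: CF_t = 53.000000, DF = 0.947867, PV = 50.236967
  t = 2.0000: CF_t = 53.000000, DF = 0.898452, PV = 47.617978
  t = 3.0000: CF_t = 1053.000000, DF = 0.851614, PV = 896.749188
Price P = sum_t PV_t = 994.604133
Macaulay numerator sum_t t * PV_t:
  t * PV_t at t = 1.0000: 50.236967
  t * PV_t at t = 2.0000: 95.235956
  t * PV_t at t = 3.0000: 2690.247565
Macaulay duration D = (sum_t t * PV_t) / P = 2835.720488 / 994.604133 = 2.851105

Answer: Macaulay duration = 2.8511 years


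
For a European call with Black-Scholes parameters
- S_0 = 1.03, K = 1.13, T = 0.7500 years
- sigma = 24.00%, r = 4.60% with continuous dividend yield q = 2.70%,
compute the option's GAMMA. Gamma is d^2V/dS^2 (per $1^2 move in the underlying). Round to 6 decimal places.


Answer: Gamma = 1.759197

Derivation:
d1 = -0.2733216131; d2 = -0.4811677100
phi(d1) = 0.3843157167; exp(-qT) = 0.9799536543; exp(-rT) = 0.9660883397
Gamma = exp(-qT) * phi(d1) / (S * sigma * sqrt(T)) = 0.9799536543 * 0.3843157167 / (1.0300 * 0.2400 * 0.8660254038) = 1.759197


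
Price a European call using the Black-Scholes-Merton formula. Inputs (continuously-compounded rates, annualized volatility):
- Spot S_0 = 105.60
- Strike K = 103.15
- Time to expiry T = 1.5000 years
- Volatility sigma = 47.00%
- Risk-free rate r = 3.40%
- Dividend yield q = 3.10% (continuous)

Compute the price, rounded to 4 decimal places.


d1 = (ln(S/K) + (r - q + 0.5*sigma^2) * T) / (sigma * sqrt(T)) = 0.33641246
d2 = d1 - sigma * sqrt(T) = -0.23921763
exp(-rT) = 0.95027867; exp(-qT) = 0.95456456
C = S_0 * exp(-qT) * N(d1) - K * exp(-rT) * N(d2)
N(d1) = 0.63172007; N(d2) = 0.40546841
C = 105.6000 * 0.95456456 * 0.63172007 - 103.1500 * 0.95027867 * 0.40546841 = 23.9341

Answer: Price = 23.9341


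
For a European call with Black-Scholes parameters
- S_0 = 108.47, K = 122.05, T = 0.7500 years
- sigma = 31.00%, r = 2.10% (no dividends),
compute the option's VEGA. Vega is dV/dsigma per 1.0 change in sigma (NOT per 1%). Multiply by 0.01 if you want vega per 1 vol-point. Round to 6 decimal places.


d1 = -0.2464714251; d2 = -0.5149393003
phi(d1) = 0.3870069549; exp(-qT) = 1.0000000000; exp(-rT) = 0.9843733826
Vega = S * exp(-qT) * phi(d1) * sqrt(T) = 108.4700 * 1.0000000000 * 0.3870069549 * 0.8660254038 = 36.354572

Answer: Vega = 36.354572


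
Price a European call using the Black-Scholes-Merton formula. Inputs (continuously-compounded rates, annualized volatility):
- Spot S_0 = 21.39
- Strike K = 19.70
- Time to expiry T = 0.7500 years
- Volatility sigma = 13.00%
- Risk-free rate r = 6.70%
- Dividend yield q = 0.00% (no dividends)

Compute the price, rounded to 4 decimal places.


d1 = (ln(S/K) + (r - q + 0.5*sigma^2) * T) / (sigma * sqrt(T)) = 1.23368550
d2 = d1 - sigma * sqrt(T) = 1.12110219
exp(-rT) = 0.95099165; exp(-qT) = 1.00000000
C = S_0 * exp(-qT) * N(d1) - K * exp(-rT) * N(d2)
N(d1) = 0.89133994; N(d2) = 0.86887782
C = 21.3900 * 1.00000000 * 0.89133994 - 19.7000 * 0.95099165 * 0.86887782 = 2.7877

Answer: Price = 2.7877


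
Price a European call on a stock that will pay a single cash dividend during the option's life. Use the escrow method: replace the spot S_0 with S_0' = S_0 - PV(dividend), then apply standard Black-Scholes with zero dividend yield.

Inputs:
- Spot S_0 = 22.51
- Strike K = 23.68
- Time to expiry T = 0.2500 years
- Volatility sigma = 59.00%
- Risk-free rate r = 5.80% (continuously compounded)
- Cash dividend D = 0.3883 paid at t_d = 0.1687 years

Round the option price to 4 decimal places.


Answer: Price = 2.1021

Derivation:
PV(D) = D * exp(-r * t_d) = 0.3883 * 0.99026311 = 0.38451917
S_0' = S_0 - PV(D) = 22.5100 - 0.38451917 = 22.12548083
d1 = (ln(S_0'/K) + (r + sigma^2/2)*T) / (sigma*sqrt(T)) = -0.03351996
d2 = d1 - sigma*sqrt(T) = -0.32851996
exp(-rT) = 0.98560462
N(d1) = 0.48662998; N(d2) = 0.37125928
C = S_0' * N(d1) - K * exp(-rT) * N(d2) = 22.12548083 * 0.48662998 - 23.6800 * 0.98560462 * 0.37125928 = 2.1021


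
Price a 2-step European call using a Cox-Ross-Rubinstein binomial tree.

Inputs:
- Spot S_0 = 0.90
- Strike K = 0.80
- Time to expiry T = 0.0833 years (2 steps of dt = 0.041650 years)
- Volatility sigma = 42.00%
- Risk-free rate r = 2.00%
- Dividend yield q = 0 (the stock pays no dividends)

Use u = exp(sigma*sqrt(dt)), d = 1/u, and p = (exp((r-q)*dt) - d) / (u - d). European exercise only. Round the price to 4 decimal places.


dt = T/N = 0.041650
u = exp(sigma*sqrt(dt)) = 1.089496; d = 1/u = 0.917856
p = (exp((r-q)*dt) - d) / (u - d) = 0.483440
Discount per step: exp(-r*dt) = 0.999167
Stock lattice S(k, i) with i counting down-moves:
  k=0: S(0,0) = 0.9000
  k=1: S(1,0) = 0.9805; S(1,1) = 0.8261
  k=2: S(2,0) = 1.0683; S(2,1) = 0.9000; S(2,2) = 0.7582
Terminal payoffs V(N, i) = max(S_T - K, 0):
  V(2,0) = 0.268301; V(2,1) = 0.100000; V(2,2) = 0.000000
Backward induction: V(k, i) = exp(-r*dt) * [p * V(k+1, i) + (1-p) * V(k+1, i+1)].
  V(1,0) = exp(-r*dt) * [p*0.268301 + (1-p)*0.100000] = 0.181212
  V(1,1) = exp(-r*dt) * [p*0.100000 + (1-p)*0.000000] = 0.048304
  V(0,0) = exp(-r*dt) * [p*0.181212 + (1-p)*0.048304] = 0.112463

Answer: Price = V(0,0) = 0.1125


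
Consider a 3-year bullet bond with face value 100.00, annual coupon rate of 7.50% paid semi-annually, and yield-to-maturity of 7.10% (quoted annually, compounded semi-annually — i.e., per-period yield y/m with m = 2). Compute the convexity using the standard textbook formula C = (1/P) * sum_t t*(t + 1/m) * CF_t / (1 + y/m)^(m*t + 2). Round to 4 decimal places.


Answer: Convexity = 8.6813

Derivation:
Coupon per period c = face * coupon_rate / m = 3.750000
Periods per year m = 2; per-period yield y/m = 0.035500
Number of cashflows N = 6
Cashflows (t years, CF_t, discount factor 1/(1+y/m)^(m*t), PV):
  t = 0.5000: CF_t = 3.750000, DF = 0.965717, PV = 3.621439
  t = 1.0000: CF_t = 3.750000, DF = 0.932609, PV = 3.497285
  t = 1.5000: CF_t = 3.750000, DF = 0.900637, PV = 3.377388
  t = 2.0000: CF_t = 3.750000, DF = 0.869760, PV = 3.261601
  t = 2.5000: CF_t = 3.750000, DF = 0.839942, PV = 3.149784
  t = 3.0000: CF_t = 103.750000, DF = 0.811147, PV = 84.156465
Price P = sum_t PV_t = 101.063963
Convexity numerator sum_t t*(t + 1/m) * CF_t / (1+y/m)^(m*t + 2):
  t = 0.5000: term = 1.688694
  t = 1.0000: term = 4.892402
  t = 1.5000: term = 9.449352
  t = 2.0000: term = 15.209000
  t = 2.5000: term = 22.031385
  t = 3.0000: term = 824.093671
Convexity = (1/P) * sum = 877.364503 / 101.063963 = 8.681279


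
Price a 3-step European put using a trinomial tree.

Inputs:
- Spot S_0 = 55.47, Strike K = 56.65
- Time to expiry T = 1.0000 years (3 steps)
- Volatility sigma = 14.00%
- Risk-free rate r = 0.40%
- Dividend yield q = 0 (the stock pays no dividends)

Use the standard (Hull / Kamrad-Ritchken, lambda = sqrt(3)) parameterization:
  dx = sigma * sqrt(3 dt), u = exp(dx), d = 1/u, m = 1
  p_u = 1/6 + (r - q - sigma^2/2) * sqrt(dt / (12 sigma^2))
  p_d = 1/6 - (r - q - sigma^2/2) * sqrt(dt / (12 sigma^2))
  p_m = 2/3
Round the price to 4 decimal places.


dt = T/N = 0.333333; dx = sigma*sqrt(3*dt) = 0.140000
u = exp(dx) = 1.150274; d = 1/u = 0.869358
p_u = 0.159762, p_m = 0.666667, p_d = 0.173571
Discount per step: exp(-r*dt) = 0.998668
Stock lattice S(k, j) with j the centered position index:
  k=0: S(0,+0) = 55.4700
  k=1: S(1,-1) = 48.2233; S(1,+0) = 55.4700; S(1,+1) = 63.8057
  k=2: S(2,-2) = 41.9233; S(2,-1) = 48.2233; S(2,+0) = 55.4700; S(2,+1) = 63.8057; S(2,+2) = 73.3940
  k=3: S(3,-3) = 36.4464; S(3,-2) = 41.9233; S(3,-1) = 48.2233; S(3,+0) = 55.4700; S(3,+1) = 63.8057; S(3,+2) = 73.3940; S(3,+3) = 84.4232
Terminal payoffs V(N, j) = max(K - S_T, 0):
  V(3,-3) = 20.203613; V(3,-2) = 14.726676; V(3,-1) = 8.426699; V(3,+0) = 1.180000; V(3,+1) = 0.000000; V(3,+2) = 0.000000; V(3,+3) = 0.000000
Backward induction: V(k, j) = exp(-r*dt) * [p_u * V(k+1, j+1) + p_m * V(k+1, j) + p_d * V(k+1, j-1)]
  V(2,-2) = exp(-r*dt) * [p_u*8.426699 + p_m*14.726676 + p_d*20.203613] = 14.651271
  V(2,-1) = exp(-r*dt) * [p_u*1.180000 + p_m*8.426699 + p_d*14.726676] = 8.351306
  V(2,+0) = exp(-r*dt) * [p_u*0.000000 + p_m*1.180000 + p_d*8.426699] = 2.246304
  V(2,+1) = exp(-r*dt) * [p_u*0.000000 + p_m*0.000000 + p_d*1.180000] = 0.204541
  V(2,+2) = exp(-r*dt) * [p_u*0.000000 + p_m*0.000000 + p_d*0.000000] = 0.000000
  V(1,-1) = exp(-r*dt) * [p_u*2.246304 + p_m*8.351306 + p_d*14.651271] = 8.458168
  V(1,+0) = exp(-r*dt) * [p_u*0.204541 + p_m*2.246304 + p_d*8.351306] = 2.975791
  V(1,+1) = exp(-r*dt) * [p_u*0.000000 + p_m*0.204541 + p_d*2.246304] = 0.525554
  V(0,+0) = exp(-r*dt) * [p_u*0.525554 + p_m*2.975791 + p_d*8.458168] = 3.531209

Answer: Price = V(0,0) = 3.5312


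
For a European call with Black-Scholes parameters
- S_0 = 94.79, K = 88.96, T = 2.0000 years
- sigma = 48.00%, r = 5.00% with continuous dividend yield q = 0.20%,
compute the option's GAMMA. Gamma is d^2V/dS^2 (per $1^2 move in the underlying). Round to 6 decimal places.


d1 = 0.5743431932; d2 = -0.1044793168
phi(d1) = 0.3382826180; exp(-qT) = 0.9960079893; exp(-rT) = 0.9048374180
Gamma = exp(-qT) * phi(d1) / (S * sigma * sqrt(T)) = 0.9960079893 * 0.3382826180 / (94.7900 * 0.4800 * 1.4142135624) = 0.005236

Answer: Gamma = 0.005236


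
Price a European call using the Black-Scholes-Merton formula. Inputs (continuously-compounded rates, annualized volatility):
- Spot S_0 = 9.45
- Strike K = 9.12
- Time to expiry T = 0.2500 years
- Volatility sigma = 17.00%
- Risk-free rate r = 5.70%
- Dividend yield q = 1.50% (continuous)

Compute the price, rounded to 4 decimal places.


Answer: Price = 0.5685

Derivation:
d1 = (ln(S/K) + (r - q + 0.5*sigma^2) * T) / (sigma * sqrt(T)) = 0.58420515
d2 = d1 - sigma * sqrt(T) = 0.49920515
exp(-rT) = 0.98585105; exp(-qT) = 0.99625702
C = S_0 * exp(-qT) * N(d1) - K * exp(-rT) * N(d2)
N(d1) = 0.72045885; N(d2) = 0.69118257
C = 9.4500 * 0.99625702 * 0.72045885 - 9.1200 * 0.98585105 * 0.69118257 = 0.5685


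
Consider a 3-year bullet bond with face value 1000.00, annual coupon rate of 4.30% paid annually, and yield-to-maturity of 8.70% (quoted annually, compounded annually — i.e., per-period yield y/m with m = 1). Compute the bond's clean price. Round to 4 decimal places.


Coupon per period c = face * coupon_rate / m = 43.000000
Periods per year m = 1; per-period yield y/m = 0.087000
Number of cashflows N = 3
Cashflows (t years, CF_t, discount factor 1/(1+y/m)^(m*t), PV):
  t = 1.0000: CF_t = 43.000000, DF = 0.919963, PV = 39.558418
  t = 2.0000: CF_t = 43.000000, DF = 0.846332, PV = 36.392289
  t = 3.0000: CF_t = 1043.000000, DF = 0.778595, PV = 812.074131
Price P = sum_t PV_t = 888.024837

Answer: Price = 888.0248


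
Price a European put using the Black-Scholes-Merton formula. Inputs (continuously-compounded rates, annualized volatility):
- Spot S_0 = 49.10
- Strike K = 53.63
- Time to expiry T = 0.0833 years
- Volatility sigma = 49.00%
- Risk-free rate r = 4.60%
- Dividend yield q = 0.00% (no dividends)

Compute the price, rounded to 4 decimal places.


Answer: Price = 5.5511

Derivation:
d1 = (ln(S/K) + (r - q + 0.5*sigma^2) * T) / (sigma * sqrt(T)) = -0.52620765
d2 = d1 - sigma * sqrt(T) = -0.66763017
exp(-rT) = 0.99617553; exp(-qT) = 1.00000000
P = K * exp(-rT) * N(-d2) - S_0 * exp(-qT) * N(-d1)
N(-d1) = 0.70062803; N(-d2) = 0.74781515
P = 53.6300 * 0.99617553 * 0.74781515 - 49.1000 * 1.00000000 * 0.70062803 = 5.5511


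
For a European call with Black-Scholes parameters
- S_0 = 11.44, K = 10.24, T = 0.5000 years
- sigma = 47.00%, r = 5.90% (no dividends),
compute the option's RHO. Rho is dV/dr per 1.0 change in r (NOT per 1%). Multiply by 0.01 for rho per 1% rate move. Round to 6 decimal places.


d1 = 0.5883711146; d2 = 0.2560309274
phi(d1) = 0.3355350633; exp(-qT) = 1.0000000000; exp(-rT) = 0.9709308776
N(d2) = 0.6010365218
Rho = K*T*exp(-rT)*N(d2) = 10.2400 * 0.5000 * 0.9709308776 * 0.6010365218 = 2.987852

Answer: Rho = 2.987852


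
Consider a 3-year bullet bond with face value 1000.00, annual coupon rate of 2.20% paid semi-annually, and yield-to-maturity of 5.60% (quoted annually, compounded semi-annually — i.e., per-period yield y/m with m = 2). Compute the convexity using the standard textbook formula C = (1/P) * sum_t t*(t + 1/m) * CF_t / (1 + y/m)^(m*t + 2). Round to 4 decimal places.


Coupon per period c = face * coupon_rate / m = 11.000000
Periods per year m = 2; per-period yield y/m = 0.028000
Number of cashflows N = 6
Cashflows (t years, CF_t, discount factor 1/(1+y/m)^(m*t), PV):
  t = 0.5000: CF_t = 11.000000, DF = 0.972763, PV = 10.700389
  t = 1.0000: CF_t = 11.000000, DF = 0.946267, PV = 10.408939
  t = 1.5000: CF_t = 11.000000, DF = 0.920493, PV = 10.125427
  t = 2.0000: CF_t = 11.000000, DF = 0.895422, PV = 9.849637
  t = 2.5000: CF_t = 11.000000, DF = 0.871033, PV = 9.581359
  t = 3.0000: CF_t = 1011.000000, DF = 0.847308, PV = 856.628398
Price P = sum_t PV_t = 907.294149
Convexity numerator sum_t t*(t + 1/m) * CF_t / (1+y/m)^(m*t + 2):
  t = 0.5000: term = 5.062713
  t = 1.0000: term = 14.774456
  t = 1.5000: term = 28.744077
  t = 2.0000: term = 46.601941
  t = 2.5000: term = 67.998940
  t = 3.0000: term = 8511.292923
Convexity = (1/P) * sum = 8674.475050 / 907.294149 = 9.560819

Answer: Convexity = 9.5608


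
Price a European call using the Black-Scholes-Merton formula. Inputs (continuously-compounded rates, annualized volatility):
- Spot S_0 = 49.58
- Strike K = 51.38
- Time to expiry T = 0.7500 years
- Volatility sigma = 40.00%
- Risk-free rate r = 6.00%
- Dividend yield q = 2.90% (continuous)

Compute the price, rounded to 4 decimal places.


Answer: Price = 6.4140

Derivation:
d1 = (ln(S/K) + (r - q + 0.5*sigma^2) * T) / (sigma * sqrt(T)) = 0.13737627
d2 = d1 - sigma * sqrt(T) = -0.20903389
exp(-rT) = 0.95599748; exp(-qT) = 0.97848483
C = S_0 * exp(-qT) * N(d1) - K * exp(-rT) * N(d2)
N(d1) = 0.55463331; N(d2) = 0.41721089
C = 49.5800 * 0.97848483 * 0.55463331 - 51.3800 * 0.95599748 * 0.41721089 = 6.4140


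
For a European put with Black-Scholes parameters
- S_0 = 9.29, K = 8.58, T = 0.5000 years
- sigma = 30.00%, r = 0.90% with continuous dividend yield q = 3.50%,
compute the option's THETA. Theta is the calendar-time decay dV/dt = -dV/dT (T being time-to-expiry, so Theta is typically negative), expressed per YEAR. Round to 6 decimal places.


d1 = 0.4195718935; d2 = 0.2074398591
phi(d1) = 0.3653283210; exp(-qT) = 0.9826522357; exp(-rT) = 0.9955101098
Theta = -S*exp(-qT)*phi(d1)*sigma/(2*sqrt(T)) + r*K*exp(-rT)*N(-d2) - q*S*exp(-qT)*N(-d1)
N(-d1) = 0.3373991122; N(-d2) = 0.4178331782; sqrt(T) = 0.7071067812
Term 1 = -9.2900 * 0.9826522357 * 0.3653283210 * 0.3000 / (2 * 0.7071067812) = -0.7074653246
Term 2 = 0.0090 * 8.5800 * 0.9955101098 * 0.4178331782 = 0.0321202114
Term 3 = -0.0350 * 9.2900 * 0.9826522357 * 0.3373991122 = -0.1078021793
Theta = -0.7074653246 + (0.0321202114) + (-0.1078021793) = -0.783147

Answer: Theta = -0.783147


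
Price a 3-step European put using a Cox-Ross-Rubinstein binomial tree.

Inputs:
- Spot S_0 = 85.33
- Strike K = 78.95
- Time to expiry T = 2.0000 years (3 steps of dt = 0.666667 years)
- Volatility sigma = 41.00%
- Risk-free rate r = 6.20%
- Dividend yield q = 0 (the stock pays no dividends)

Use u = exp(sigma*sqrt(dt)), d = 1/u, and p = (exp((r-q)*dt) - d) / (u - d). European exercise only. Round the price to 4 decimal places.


dt = T/N = 0.666667
u = exp(sigma*sqrt(dt)) = 1.397610; d = 1/u = 0.715507
p = (exp((r-q)*dt) - d) / (u - d) = 0.478949
Discount per step: exp(-r*dt) = 0.959509
Stock lattice S(k, i) with i counting down-moves:
  k=0: S(0,0) = 85.3300
  k=1: S(1,0) = 119.2581; S(1,1) = 61.0542
  k=2: S(2,0) = 166.6762; S(2,1) = 85.3300; S(2,2) = 43.6847
  k=3: S(3,0) = 232.9484; S(3,1) = 119.2581; S(3,2) = 61.0542; S(3,3) = 31.2567
Terminal payoffs V(N, i) = max(K - S_T, 0):
  V(3,0) = 0.000000; V(3,1) = 0.000000; V(3,2) = 17.895769; V(3,3) = 47.693252
Backward induction: V(k, i) = exp(-r*dt) * [p * V(k+1, i) + (1-p) * V(k+1, i+1)].
  V(2,0) = exp(-r*dt) * [p*0.000000 + (1-p)*0.000000] = 0.000000
  V(2,1) = exp(-r*dt) * [p*0.000000 + (1-p)*17.895769] = 8.947053
  V(2,2) = exp(-r*dt) * [p*17.895769 + (1-p)*47.693252] = 32.068512
  V(1,0) = exp(-r*dt) * [p*0.000000 + (1-p)*8.947053] = 4.473111
  V(1,1) = exp(-r*dt) * [p*8.947053 + (1-p)*32.068512] = 20.144435
  V(0,0) = exp(-r*dt) * [p*4.473111 + (1-p)*20.144435] = 12.126924

Answer: Price = V(0,0) = 12.1269


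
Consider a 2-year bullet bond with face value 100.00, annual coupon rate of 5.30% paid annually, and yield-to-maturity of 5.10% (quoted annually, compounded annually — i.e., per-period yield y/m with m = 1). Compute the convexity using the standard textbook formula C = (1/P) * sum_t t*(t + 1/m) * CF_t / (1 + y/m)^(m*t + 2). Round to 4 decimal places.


Coupon per period c = face * coupon_rate / m = 5.300000
Periods per year m = 1; per-period yield y/m = 0.051000
Number of cashflows N = 2
Cashflows (t years, CF_t, discount factor 1/(1+y/m)^(m*t), PV):
  t = 1.0000: CF_t = 5.300000, DF = 0.951475, PV = 5.042816
  t = 2.0000: CF_t = 105.300000, DF = 0.905304, PV = 95.328539
Price P = sum_t PV_t = 100.371356
Convexity numerator sum_t t*(t + 1/m) * CF_t / (1+y/m)^(m*t + 2):
  t = 1.0000: term = 9.130566
  t = 2.0000: term = 517.808002
Convexity = (1/P) * sum = 526.938568 / 100.371356 = 5.249890

Answer: Convexity = 5.2499


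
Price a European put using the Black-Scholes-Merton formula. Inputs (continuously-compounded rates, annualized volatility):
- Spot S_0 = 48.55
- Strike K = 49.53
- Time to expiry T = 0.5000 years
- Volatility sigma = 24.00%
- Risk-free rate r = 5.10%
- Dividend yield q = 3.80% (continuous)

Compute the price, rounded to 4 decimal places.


Answer: Price = 3.5767

Derivation:
d1 = (ln(S/K) + (r - q + 0.5*sigma^2) * T) / (sigma * sqrt(T)) = 0.00539551
d2 = d1 - sigma * sqrt(T) = -0.16431012
exp(-rT) = 0.97482238; exp(-qT) = 0.98117936
P = K * exp(-rT) * N(-d2) - S_0 * exp(-qT) * N(-d1)
N(-d1) = 0.49784751; N(-d2) = 0.56525649
P = 49.5300 * 0.97482238 * 0.56525649 - 48.5500 * 0.98117936 * 0.49784751 = 3.5767


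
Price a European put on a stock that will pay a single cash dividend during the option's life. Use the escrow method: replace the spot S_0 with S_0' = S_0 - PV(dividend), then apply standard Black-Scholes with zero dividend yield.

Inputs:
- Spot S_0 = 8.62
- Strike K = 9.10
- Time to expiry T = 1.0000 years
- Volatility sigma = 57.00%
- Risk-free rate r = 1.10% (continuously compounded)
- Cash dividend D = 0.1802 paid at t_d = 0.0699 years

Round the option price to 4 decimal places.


PV(D) = D * exp(-r * t_d) = 0.1802 * 0.99923140 = 0.18006150
S_0' = S_0 - PV(D) = 8.6200 - 0.18006150 = 8.43993850
d1 = (ln(S_0'/K) + (r + sigma^2/2)*T) / (sigma*sqrt(T)) = 0.17219405
d2 = d1 - sigma*sqrt(T) = -0.39780595
exp(-rT) = 0.98906028
N(-d1) = 0.43164249; N(-d2) = 0.65461338
P = K * exp(-rT) * N(-d2) - S_0' * N(-d1) = 9.1000 * 0.98906028 * 0.65461338 - 8.43993850 * 0.43164249 = 2.2488

Answer: Price = 2.2488


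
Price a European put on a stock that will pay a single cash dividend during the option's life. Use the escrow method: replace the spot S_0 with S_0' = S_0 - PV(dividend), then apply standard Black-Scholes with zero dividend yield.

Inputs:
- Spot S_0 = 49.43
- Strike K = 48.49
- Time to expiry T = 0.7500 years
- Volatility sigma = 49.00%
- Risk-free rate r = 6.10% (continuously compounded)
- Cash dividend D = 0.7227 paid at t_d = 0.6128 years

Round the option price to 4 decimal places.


Answer: Price = 6.8362

Derivation:
PV(D) = D * exp(-r * t_d) = 0.7227 * 0.96330924 = 0.69618359
S_0' = S_0 - PV(D) = 49.4300 - 0.69618359 = 48.73381641
d1 = (ln(S_0'/K) + (r + sigma^2/2)*T) / (sigma*sqrt(T)) = 0.33180692
d2 = d1 - sigma*sqrt(T) = -0.09254552
exp(-rT) = 0.95528075
N(-d1) = 0.37001753; N(-d2) = 0.53686769
P = K * exp(-rT) * N(-d2) - S_0' * N(-d1) = 48.4900 * 0.95528075 * 0.53686769 - 48.73381641 * 0.37001753 = 6.8362


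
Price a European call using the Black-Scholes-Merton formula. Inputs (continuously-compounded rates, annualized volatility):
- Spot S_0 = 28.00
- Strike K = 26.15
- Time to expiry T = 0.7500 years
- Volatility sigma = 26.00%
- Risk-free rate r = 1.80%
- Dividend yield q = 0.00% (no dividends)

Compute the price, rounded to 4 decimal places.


d1 = (ln(S/K) + (r - q + 0.5*sigma^2) * T) / (sigma * sqrt(T)) = 0.47611554
d2 = d1 - sigma * sqrt(T) = 0.25094893
exp(-rT) = 0.98659072; exp(-qT) = 1.00000000
C = S_0 * exp(-qT) * N(d1) - K * exp(-rT) * N(d2)
N(d1) = 0.68300397; N(d2) = 0.59907320
C = 28.0000 * 1.00000000 * 0.68300397 - 26.1500 * 0.98659072 * 0.59907320 = 3.6684

Answer: Price = 3.6684


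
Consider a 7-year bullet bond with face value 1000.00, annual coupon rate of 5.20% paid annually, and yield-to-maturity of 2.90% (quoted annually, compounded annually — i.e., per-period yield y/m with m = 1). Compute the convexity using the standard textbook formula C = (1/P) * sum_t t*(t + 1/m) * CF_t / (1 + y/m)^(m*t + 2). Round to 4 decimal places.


Coupon per period c = face * coupon_rate / m = 52.000000
Periods per year m = 1; per-period yield y/m = 0.029000
Number of cashflows N = 7
Cashflows (t years, CF_t, discount factor 1/(1+y/m)^(m*t), PV):
  t = 1.0000: CF_t = 52.000000, DF = 0.971817, PV = 50.534500
  t = 2.0000: CF_t = 52.000000, DF = 0.944429, PV = 49.110301
  t = 3.0000: CF_t = 52.000000, DF = 0.917812, PV = 47.726240
  t = 4.0000: CF_t = 52.000000, DF = 0.891946, PV = 46.381185
  t = 5.0000: CF_t = 52.000000, DF = 0.866808, PV = 45.074038
  t = 6.0000: CF_t = 52.000000, DF = 0.842379, PV = 43.803730
  t = 7.0000: CF_t = 1052.000000, DF = 0.818639, PV = 861.208121
Price P = sum_t PV_t = 1143.838115
Convexity numerator sum_t t*(t + 1/m) * CF_t / (1+y/m)^(m*t + 2):
  t = 1.0000: term = 95.452480
  t = 2.0000: term = 278.287113
  t = 3.0000: term = 540.888460
  t = 4.0000: term = 876.074603
  t = 5.0000: term = 1277.076681
  t = 6.0000: term = 1737.519294
  t = 7.0000: term = 45547.589088
Convexity = (1/P) * sum = 50352.887719 / 1143.838115 = 44.020991

Answer: Convexity = 44.0210


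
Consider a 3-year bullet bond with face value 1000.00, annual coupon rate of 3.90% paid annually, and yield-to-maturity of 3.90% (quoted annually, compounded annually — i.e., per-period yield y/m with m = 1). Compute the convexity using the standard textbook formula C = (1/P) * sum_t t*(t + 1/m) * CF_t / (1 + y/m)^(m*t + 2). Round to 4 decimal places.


Answer: Convexity = 10.5675

Derivation:
Coupon per period c = face * coupon_rate / m = 39.000000
Periods per year m = 1; per-period yield y/m = 0.039000
Number of cashflows N = 3
Cashflows (t years, CF_t, discount factor 1/(1+y/m)^(m*t), PV):
  t = 1.0000: CF_t = 39.000000, DF = 0.962464, PV = 37.536092
  t = 2.0000: CF_t = 39.000000, DF = 0.926337, PV = 36.127134
  t = 3.0000: CF_t = 1039.000000, DF = 0.891566, PV = 926.336773
Price P = sum_t PV_t = 1000.000000
Convexity numerator sum_t t*(t + 1/m) * CF_t / (1+y/m)^(m*t + 2):
  t = 1.0000: term = 69.542125
  t = 2.0000: term = 200.795357
  t = 3.0000: term = 10297.197814
Convexity = (1/P) * sum = 10567.535297 / 1000.000000 = 10.567535


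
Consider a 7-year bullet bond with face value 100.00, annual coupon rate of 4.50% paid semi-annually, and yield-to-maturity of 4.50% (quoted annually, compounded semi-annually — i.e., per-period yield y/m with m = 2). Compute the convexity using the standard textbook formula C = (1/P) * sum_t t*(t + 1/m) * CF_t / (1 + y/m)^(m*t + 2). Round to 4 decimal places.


Answer: Convexity = 41.5283

Derivation:
Coupon per period c = face * coupon_rate / m = 2.250000
Periods per year m = 2; per-period yield y/m = 0.022500
Number of cashflows N = 14
Cashflows (t years, CF_t, discount factor 1/(1+y/m)^(m*t), PV):
  t = 0.5000: CF_t = 2.250000, DF = 0.977995, PV = 2.200489
  t = 1.0000: CF_t = 2.250000, DF = 0.956474, PV = 2.152067
  t = 1.5000: CF_t = 2.250000, DF = 0.935427, PV = 2.104711
  t = 2.0000: CF_t = 2.250000, DF = 0.914843, PV = 2.058398
  t = 2.5000: CF_t = 2.250000, DF = 0.894712, PV = 2.013103
  t = 3.0000: CF_t = 2.250000, DF = 0.875024, PV = 1.968805
  t = 3.5000: CF_t = 2.250000, DF = 0.855769, PV = 1.925481
  t = 4.0000: CF_t = 2.250000, DF = 0.836938, PV = 1.883111
  t = 4.5000: CF_t = 2.250000, DF = 0.818522, PV = 1.841674
  t = 5.0000: CF_t = 2.250000, DF = 0.800510, PV = 1.801148
  t = 5.5000: CF_t = 2.250000, DF = 0.782895, PV = 1.761514
  t = 6.0000: CF_t = 2.250000, DF = 0.765667, PV = 1.722752
  t = 6.5000: CF_t = 2.250000, DF = 0.748819, PV = 1.684843
  t = 7.0000: CF_t = 102.250000, DF = 0.732341, PV = 74.881905
Price P = sum_t PV_t = 100.000000
Convexity numerator sum_t t*(t + 1/m) * CF_t / (1+y/m)^(m*t + 2):
  t = 0.5000: term = 1.052356
  t = 1.0000: term = 3.087596
  t = 1.5000: term = 6.039308
  t = 2.0000: term = 9.844023
  t = 2.5000: term = 14.441110
  t = 3.0000: term = 19.772668
  t = 3.5000: term = 25.783431
  t = 4.0000: term = 32.420660
  t = 4.5000: term = 39.634059
  t = 5.0000: term = 47.375675
  t = 5.5000: term = 55.599814
  t = 6.0000: term = 64.262955
  t = 6.5000: term = 73.323665
  t = 7.0000: term = 3760.187949
Convexity = (1/P) * sum = 4152.825270 / 100.000000 = 41.528253


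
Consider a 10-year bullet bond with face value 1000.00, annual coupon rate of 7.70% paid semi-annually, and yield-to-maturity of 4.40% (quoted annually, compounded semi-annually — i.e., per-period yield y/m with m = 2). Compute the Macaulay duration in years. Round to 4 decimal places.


Answer: Macaulay duration = 7.5044 years

Derivation:
Coupon per period c = face * coupon_rate / m = 38.500000
Periods per year m = 2; per-period yield y/m = 0.022000
Number of cashflows N = 20
Cashflows (t years, CF_t, discount factor 1/(1+y/m)^(m*t), PV):
  t = 0.5000: CF_t = 38.500000, DF = 0.978474, PV = 37.671233
  t = 1.0000: CF_t = 38.500000, DF = 0.957411, PV = 36.860306
  t = 1.5000: CF_t = 38.500000, DF = 0.936801, PV = 36.066836
  t = 2.0000: CF_t = 38.500000, DF = 0.916635, PV = 35.290446
  t = 2.5000: CF_t = 38.500000, DF = 0.896903, PV = 34.530769
  t = 3.0000: CF_t = 38.500000, DF = 0.877596, PV = 33.787445
  t = 3.5000: CF_t = 38.500000, DF = 0.858704, PV = 33.060123
  t = 4.0000: CF_t = 38.500000, DF = 0.840220, PV = 32.348456
  t = 4.5000: CF_t = 38.500000, DF = 0.822133, PV = 31.652110
  t = 5.0000: CF_t = 38.500000, DF = 0.804435, PV = 30.970753
  t = 5.5000: CF_t = 38.500000, DF = 0.787119, PV = 30.304064
  t = 6.0000: CF_t = 38.500000, DF = 0.770175, PV = 29.651726
  t = 6.5000: CF_t = 38.500000, DF = 0.753596, PV = 29.013431
  t = 7.0000: CF_t = 38.500000, DF = 0.737373, PV = 28.388875
  t = 7.5000: CF_t = 38.500000, DF = 0.721500, PV = 27.777765
  t = 8.0000: CF_t = 38.500000, DF = 0.705969, PV = 27.179809
  t = 8.5000: CF_t = 38.500000, DF = 0.690772, PV = 26.594725
  t = 9.0000: CF_t = 38.500000, DF = 0.675902, PV = 26.022236
  t = 9.5000: CF_t = 38.500000, DF = 0.661352, PV = 25.462070
  t = 10.0000: CF_t = 1038.500000, DF = 0.647116, PV = 672.029883
Price P = sum_t PV_t = 1264.663060
Macaulay numerator sum_t t * PV_t:
  t * PV_t at t = 0.5000: 18.835616
  t * PV_t at t = 1.0000: 36.860306
  t * PV_t at t = 1.5000: 54.100254
  t * PV_t at t = 2.0000: 70.580892
  t * PV_t at t = 2.5000: 86.326923
  t * PV_t at t = 3.0000: 101.362336
  t * PV_t at t = 3.5000: 115.710429
  t * PV_t at t = 4.0000: 129.393826
  t * PV_t at t = 4.5000: 142.434495
  t * PV_t at t = 5.0000: 154.853767
  t * PV_t at t = 5.5000: 166.672352
  t * PV_t at t = 6.0000: 177.910357
  t * PV_t at t = 6.5000: 188.587299
  t * PV_t at t = 7.0000: 198.722128
  t * PV_t at t = 7.5000: 208.333234
  t * PV_t at t = 8.0000: 217.438470
  t * PV_t at t = 8.5000: 226.055161
  t * PV_t at t = 9.0000: 234.200121
  t * PV_t at t = 9.5000: 241.889666
  t * PV_t at t = 10.0000: 6720.298826
Macaulay duration D = (sum_t t * PV_t) / P = 9490.566458 / 1264.663060 = 7.504423


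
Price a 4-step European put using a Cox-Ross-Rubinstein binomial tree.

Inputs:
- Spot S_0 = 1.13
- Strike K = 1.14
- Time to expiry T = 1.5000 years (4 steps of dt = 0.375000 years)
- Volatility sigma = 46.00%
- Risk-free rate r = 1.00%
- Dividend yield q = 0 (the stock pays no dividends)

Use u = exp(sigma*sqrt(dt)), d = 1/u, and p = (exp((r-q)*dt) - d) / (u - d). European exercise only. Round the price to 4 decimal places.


dt = T/N = 0.375000
u = exp(sigma*sqrt(dt)) = 1.325370; d = 1/u = 0.754507
p = (exp((r-q)*dt) - d) / (u - d) = 0.436621
Discount per step: exp(-r*dt) = 0.996257
Stock lattice S(k, i) with i counting down-moves:
  k=0: S(0,0) = 1.1300
  k=1: S(1,0) = 1.4977; S(1,1) = 0.8526
  k=2: S(2,0) = 1.9850; S(2,1) = 1.1300; S(2,2) = 0.6433
  k=3: S(3,0) = 2.6308; S(3,1) = 1.4977; S(3,2) = 0.8526; S(3,3) = 0.4854
  k=4: S(4,0) = 3.4868; S(4,1) = 1.9850; S(4,2) = 1.1300; S(4,3) = 0.6433; S(4,4) = 0.3662
Terminal payoffs V(N, i) = max(K - S_T, 0):
  V(4,0) = 0.000000; V(4,1) = 0.000000; V(4,2) = 0.010000; V(4,3) = 0.496713; V(4,4) = 0.773790
Backward induction: V(k, i) = exp(-r*dt) * [p * V(k+1, i) + (1-p) * V(k+1, i+1)].
  V(3,0) = exp(-r*dt) * [p*0.000000 + (1-p)*0.000000] = 0.000000
  V(3,1) = exp(-r*dt) * [p*0.000000 + (1-p)*0.010000] = 0.005613
  V(3,2) = exp(-r*dt) * [p*0.010000 + (1-p)*0.496713] = 0.283141
  V(3,3) = exp(-r*dt) * [p*0.496713 + (1-p)*0.773790] = 0.650369
  V(2,0) = exp(-r*dt) * [p*0.000000 + (1-p)*0.005613] = 0.003150
  V(2,1) = exp(-r*dt) * [p*0.005613 + (1-p)*0.283141] = 0.161360
  V(2,2) = exp(-r*dt) * [p*0.283141 + (1-p)*0.650369] = 0.488195
  V(1,0) = exp(-r*dt) * [p*0.003150 + (1-p)*0.161360] = 0.091937
  V(1,1) = exp(-r*dt) * [p*0.161360 + (1-p)*0.488195] = 0.344199
  V(0,0) = exp(-r*dt) * [p*0.091937 + (1-p)*0.344199] = 0.233180

Answer: Price = V(0,0) = 0.2332


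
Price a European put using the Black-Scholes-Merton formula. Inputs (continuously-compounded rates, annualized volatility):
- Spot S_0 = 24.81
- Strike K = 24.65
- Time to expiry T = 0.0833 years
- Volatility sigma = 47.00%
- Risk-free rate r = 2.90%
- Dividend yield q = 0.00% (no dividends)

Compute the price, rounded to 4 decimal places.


Answer: Price = 1.2288

Derivation:
d1 = (ln(S/K) + (r - q + 0.5*sigma^2) * T) / (sigma * sqrt(T)) = 0.13332885
d2 = d1 - sigma * sqrt(T) = -0.00232132
exp(-rT) = 0.99758722; exp(-qT) = 1.00000000
P = K * exp(-rT) * N(-d2) - S_0 * exp(-qT) * N(-d1)
N(-d1) = 0.44696666; N(-d2) = 0.50092607
P = 24.6500 * 0.99758722 * 0.50092607 - 24.8100 * 1.00000000 * 0.44696666 = 1.2288
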